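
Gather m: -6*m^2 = -6*m^2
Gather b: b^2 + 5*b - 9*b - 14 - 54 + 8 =b^2 - 4*b - 60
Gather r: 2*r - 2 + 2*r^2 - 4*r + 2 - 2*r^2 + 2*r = 0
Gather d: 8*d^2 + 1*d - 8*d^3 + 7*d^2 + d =-8*d^3 + 15*d^2 + 2*d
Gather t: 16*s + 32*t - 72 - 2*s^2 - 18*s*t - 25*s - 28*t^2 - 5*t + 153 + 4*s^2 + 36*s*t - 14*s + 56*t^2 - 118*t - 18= 2*s^2 - 23*s + 28*t^2 + t*(18*s - 91) + 63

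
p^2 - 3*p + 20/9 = (p - 5/3)*(p - 4/3)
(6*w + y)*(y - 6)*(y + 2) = 6*w*y^2 - 24*w*y - 72*w + y^3 - 4*y^2 - 12*y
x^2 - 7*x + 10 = (x - 5)*(x - 2)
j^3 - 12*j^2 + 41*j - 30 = (j - 6)*(j - 5)*(j - 1)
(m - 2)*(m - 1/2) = m^2 - 5*m/2 + 1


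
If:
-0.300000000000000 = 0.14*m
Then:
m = -2.14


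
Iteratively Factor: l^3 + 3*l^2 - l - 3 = (l - 1)*(l^2 + 4*l + 3) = (l - 1)*(l + 3)*(l + 1)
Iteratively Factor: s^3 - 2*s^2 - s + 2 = (s - 1)*(s^2 - s - 2) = (s - 1)*(s + 1)*(s - 2)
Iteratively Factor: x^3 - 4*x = (x - 2)*(x^2 + 2*x) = x*(x - 2)*(x + 2)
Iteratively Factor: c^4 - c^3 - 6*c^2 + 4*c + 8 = (c + 1)*(c^3 - 2*c^2 - 4*c + 8) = (c - 2)*(c + 1)*(c^2 - 4) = (c - 2)^2*(c + 1)*(c + 2)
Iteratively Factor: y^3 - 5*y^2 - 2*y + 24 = (y - 4)*(y^2 - y - 6) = (y - 4)*(y - 3)*(y + 2)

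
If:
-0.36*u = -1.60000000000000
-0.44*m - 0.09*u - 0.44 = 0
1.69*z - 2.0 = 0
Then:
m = -1.91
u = 4.44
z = 1.18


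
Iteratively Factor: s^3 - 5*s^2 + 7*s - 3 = (s - 1)*(s^2 - 4*s + 3) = (s - 1)^2*(s - 3)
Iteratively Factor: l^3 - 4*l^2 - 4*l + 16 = (l + 2)*(l^2 - 6*l + 8) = (l - 4)*(l + 2)*(l - 2)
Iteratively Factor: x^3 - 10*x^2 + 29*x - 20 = (x - 5)*(x^2 - 5*x + 4) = (x - 5)*(x - 4)*(x - 1)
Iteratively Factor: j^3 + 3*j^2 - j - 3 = (j + 3)*(j^2 - 1) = (j - 1)*(j + 3)*(j + 1)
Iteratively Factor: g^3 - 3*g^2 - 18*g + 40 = (g - 5)*(g^2 + 2*g - 8) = (g - 5)*(g - 2)*(g + 4)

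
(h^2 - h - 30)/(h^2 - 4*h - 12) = (h + 5)/(h + 2)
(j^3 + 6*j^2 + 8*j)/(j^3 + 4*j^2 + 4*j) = (j + 4)/(j + 2)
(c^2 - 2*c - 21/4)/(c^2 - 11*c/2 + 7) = (c + 3/2)/(c - 2)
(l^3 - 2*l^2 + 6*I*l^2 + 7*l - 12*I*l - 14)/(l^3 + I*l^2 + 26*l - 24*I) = (l^2 + l*(-2 + 7*I) - 14*I)/(l^2 + 2*I*l + 24)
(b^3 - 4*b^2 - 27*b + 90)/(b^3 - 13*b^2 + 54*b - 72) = (b + 5)/(b - 4)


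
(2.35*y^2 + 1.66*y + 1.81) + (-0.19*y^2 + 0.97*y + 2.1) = 2.16*y^2 + 2.63*y + 3.91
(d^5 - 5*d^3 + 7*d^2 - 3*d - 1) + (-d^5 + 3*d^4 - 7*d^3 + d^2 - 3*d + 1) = 3*d^4 - 12*d^3 + 8*d^2 - 6*d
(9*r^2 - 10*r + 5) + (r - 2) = 9*r^2 - 9*r + 3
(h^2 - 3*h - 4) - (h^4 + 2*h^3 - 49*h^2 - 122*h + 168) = -h^4 - 2*h^3 + 50*h^2 + 119*h - 172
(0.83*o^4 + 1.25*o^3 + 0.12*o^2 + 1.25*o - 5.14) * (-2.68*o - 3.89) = -2.2244*o^5 - 6.5787*o^4 - 5.1841*o^3 - 3.8168*o^2 + 8.9127*o + 19.9946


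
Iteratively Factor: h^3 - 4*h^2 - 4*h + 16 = (h - 4)*(h^2 - 4) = (h - 4)*(h - 2)*(h + 2)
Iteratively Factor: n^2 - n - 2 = (n - 2)*(n + 1)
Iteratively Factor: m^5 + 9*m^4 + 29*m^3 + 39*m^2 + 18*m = (m + 3)*(m^4 + 6*m^3 + 11*m^2 + 6*m) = (m + 1)*(m + 3)*(m^3 + 5*m^2 + 6*m) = (m + 1)*(m + 2)*(m + 3)*(m^2 + 3*m) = (m + 1)*(m + 2)*(m + 3)^2*(m)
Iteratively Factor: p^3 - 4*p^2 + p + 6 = (p - 3)*(p^2 - p - 2) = (p - 3)*(p - 2)*(p + 1)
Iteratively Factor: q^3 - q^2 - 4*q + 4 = (q + 2)*(q^2 - 3*q + 2) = (q - 2)*(q + 2)*(q - 1)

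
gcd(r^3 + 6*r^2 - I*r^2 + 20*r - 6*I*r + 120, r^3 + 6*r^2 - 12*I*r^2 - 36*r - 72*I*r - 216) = r + 6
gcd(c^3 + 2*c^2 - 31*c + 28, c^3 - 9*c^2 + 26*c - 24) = c - 4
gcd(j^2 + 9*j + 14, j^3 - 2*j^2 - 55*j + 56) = j + 7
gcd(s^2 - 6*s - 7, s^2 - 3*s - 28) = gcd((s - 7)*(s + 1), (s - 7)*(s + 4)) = s - 7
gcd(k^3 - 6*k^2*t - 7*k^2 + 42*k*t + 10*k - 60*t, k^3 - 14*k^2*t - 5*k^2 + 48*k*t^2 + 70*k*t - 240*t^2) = -k^2 + 6*k*t + 5*k - 30*t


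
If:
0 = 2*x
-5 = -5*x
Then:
No Solution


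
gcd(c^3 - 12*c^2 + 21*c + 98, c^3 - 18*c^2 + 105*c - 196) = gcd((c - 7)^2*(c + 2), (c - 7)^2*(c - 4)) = c^2 - 14*c + 49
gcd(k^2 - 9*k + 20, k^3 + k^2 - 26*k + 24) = k - 4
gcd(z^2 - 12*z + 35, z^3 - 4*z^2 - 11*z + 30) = z - 5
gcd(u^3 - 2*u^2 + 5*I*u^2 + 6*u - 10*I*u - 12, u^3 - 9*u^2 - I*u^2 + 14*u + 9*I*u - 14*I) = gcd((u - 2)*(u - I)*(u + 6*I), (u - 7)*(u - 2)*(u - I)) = u^2 + u*(-2 - I) + 2*I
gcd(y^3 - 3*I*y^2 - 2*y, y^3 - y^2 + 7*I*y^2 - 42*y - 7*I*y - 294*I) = 1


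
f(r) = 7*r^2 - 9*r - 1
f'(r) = 14*r - 9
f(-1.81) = 38.22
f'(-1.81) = -34.34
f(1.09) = -2.49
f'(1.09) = 6.26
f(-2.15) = 50.71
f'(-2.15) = -39.10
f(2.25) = 14.19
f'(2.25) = 22.50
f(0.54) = -3.82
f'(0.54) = -1.44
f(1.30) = -0.87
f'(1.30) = 9.20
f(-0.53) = 5.74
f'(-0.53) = -16.42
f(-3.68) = 126.92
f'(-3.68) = -60.52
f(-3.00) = 89.00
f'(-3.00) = -51.00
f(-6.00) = 305.00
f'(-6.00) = -93.00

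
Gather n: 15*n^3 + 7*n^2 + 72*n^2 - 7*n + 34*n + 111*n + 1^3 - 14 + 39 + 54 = 15*n^3 + 79*n^2 + 138*n + 80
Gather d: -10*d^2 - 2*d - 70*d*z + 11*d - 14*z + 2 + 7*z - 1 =-10*d^2 + d*(9 - 70*z) - 7*z + 1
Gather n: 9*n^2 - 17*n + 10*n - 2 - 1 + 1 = 9*n^2 - 7*n - 2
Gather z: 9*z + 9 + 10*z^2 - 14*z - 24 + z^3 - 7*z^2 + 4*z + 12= z^3 + 3*z^2 - z - 3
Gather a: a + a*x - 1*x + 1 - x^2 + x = a*(x + 1) - x^2 + 1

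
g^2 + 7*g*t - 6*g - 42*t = (g - 6)*(g + 7*t)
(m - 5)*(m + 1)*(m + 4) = m^3 - 21*m - 20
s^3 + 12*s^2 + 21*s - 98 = (s - 2)*(s + 7)^2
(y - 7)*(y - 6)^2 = y^3 - 19*y^2 + 120*y - 252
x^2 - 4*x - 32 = (x - 8)*(x + 4)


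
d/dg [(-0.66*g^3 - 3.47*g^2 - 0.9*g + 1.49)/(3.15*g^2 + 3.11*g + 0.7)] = (-2.079*g^4 - 4.1052*g^3 - 9.3427*g^2 - 14.245*g - 5.2639)/(9.9225*g^4 + 19.593*g^3 + 14.0821*g^2 + 4.354*g + 0.49)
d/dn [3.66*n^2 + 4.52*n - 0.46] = 7.32*n + 4.52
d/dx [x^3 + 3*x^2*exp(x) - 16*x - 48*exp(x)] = 3*x^2*exp(x) + 3*x^2 + 6*x*exp(x) - 48*exp(x) - 16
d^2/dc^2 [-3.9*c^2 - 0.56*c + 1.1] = -7.80000000000000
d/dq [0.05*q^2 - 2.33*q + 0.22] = 0.1*q - 2.33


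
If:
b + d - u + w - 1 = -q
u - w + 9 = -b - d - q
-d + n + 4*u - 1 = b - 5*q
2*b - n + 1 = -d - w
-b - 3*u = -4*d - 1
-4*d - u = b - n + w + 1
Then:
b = -175/67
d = -59/67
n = -5/67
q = -34/67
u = 2/67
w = 337/67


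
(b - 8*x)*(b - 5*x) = b^2 - 13*b*x + 40*x^2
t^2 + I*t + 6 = (t - 2*I)*(t + 3*I)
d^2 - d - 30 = (d - 6)*(d + 5)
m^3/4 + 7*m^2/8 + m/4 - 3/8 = (m/4 + 1/4)*(m - 1/2)*(m + 3)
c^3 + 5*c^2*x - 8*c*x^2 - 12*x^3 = (c - 2*x)*(c + x)*(c + 6*x)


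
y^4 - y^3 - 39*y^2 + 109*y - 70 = (y - 5)*(y - 2)*(y - 1)*(y + 7)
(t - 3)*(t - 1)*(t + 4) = t^3 - 13*t + 12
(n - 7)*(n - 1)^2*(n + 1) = n^4 - 8*n^3 + 6*n^2 + 8*n - 7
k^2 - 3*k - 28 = (k - 7)*(k + 4)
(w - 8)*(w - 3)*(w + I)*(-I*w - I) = -I*w^4 + w^3 + 10*I*w^3 - 10*w^2 - 13*I*w^2 + 13*w - 24*I*w + 24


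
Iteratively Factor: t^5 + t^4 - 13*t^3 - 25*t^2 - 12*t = (t)*(t^4 + t^3 - 13*t^2 - 25*t - 12) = t*(t + 1)*(t^3 - 13*t - 12) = t*(t - 4)*(t + 1)*(t^2 + 4*t + 3) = t*(t - 4)*(t + 1)^2*(t + 3)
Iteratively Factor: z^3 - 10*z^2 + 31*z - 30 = (z - 3)*(z^2 - 7*z + 10) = (z - 5)*(z - 3)*(z - 2)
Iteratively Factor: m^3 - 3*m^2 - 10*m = (m + 2)*(m^2 - 5*m) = (m - 5)*(m + 2)*(m)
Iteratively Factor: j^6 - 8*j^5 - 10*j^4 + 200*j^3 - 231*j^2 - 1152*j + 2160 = (j + 3)*(j^5 - 11*j^4 + 23*j^3 + 131*j^2 - 624*j + 720) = (j - 3)*(j + 3)*(j^4 - 8*j^3 - j^2 + 128*j - 240) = (j - 5)*(j - 3)*(j + 3)*(j^3 - 3*j^2 - 16*j + 48) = (j - 5)*(j - 3)^2*(j + 3)*(j^2 - 16) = (j - 5)*(j - 4)*(j - 3)^2*(j + 3)*(j + 4)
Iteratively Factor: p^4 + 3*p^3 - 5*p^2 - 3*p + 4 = (p + 4)*(p^3 - p^2 - p + 1) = (p - 1)*(p + 4)*(p^2 - 1) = (p - 1)^2*(p + 4)*(p + 1)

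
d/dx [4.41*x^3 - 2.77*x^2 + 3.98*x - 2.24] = 13.23*x^2 - 5.54*x + 3.98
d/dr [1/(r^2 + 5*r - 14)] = (-2*r - 5)/(r^2 + 5*r - 14)^2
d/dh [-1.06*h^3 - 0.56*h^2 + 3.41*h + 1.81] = -3.18*h^2 - 1.12*h + 3.41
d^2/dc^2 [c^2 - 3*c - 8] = 2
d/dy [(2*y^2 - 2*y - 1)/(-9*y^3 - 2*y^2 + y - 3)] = (18*y^4 - 36*y^3 - 29*y^2 - 16*y + 7)/(81*y^6 + 36*y^5 - 14*y^4 + 50*y^3 + 13*y^2 - 6*y + 9)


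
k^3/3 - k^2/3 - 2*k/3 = k*(k/3 + 1/3)*(k - 2)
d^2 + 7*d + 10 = (d + 2)*(d + 5)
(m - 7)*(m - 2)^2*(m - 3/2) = m^4 - 25*m^3/2 + 97*m^2/2 - 76*m + 42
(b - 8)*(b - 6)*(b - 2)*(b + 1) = b^4 - 15*b^3 + 60*b^2 - 20*b - 96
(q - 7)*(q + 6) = q^2 - q - 42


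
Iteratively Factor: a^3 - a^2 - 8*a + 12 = (a + 3)*(a^2 - 4*a + 4) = (a - 2)*(a + 3)*(a - 2)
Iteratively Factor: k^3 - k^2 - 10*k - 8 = (k - 4)*(k^2 + 3*k + 2) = (k - 4)*(k + 1)*(k + 2)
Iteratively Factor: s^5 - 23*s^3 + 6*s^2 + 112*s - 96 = (s - 1)*(s^4 + s^3 - 22*s^2 - 16*s + 96) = (s - 1)*(s + 3)*(s^3 - 2*s^2 - 16*s + 32) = (s - 1)*(s + 3)*(s + 4)*(s^2 - 6*s + 8) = (s - 2)*(s - 1)*(s + 3)*(s + 4)*(s - 4)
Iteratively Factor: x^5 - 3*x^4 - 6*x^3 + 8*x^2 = (x + 2)*(x^4 - 5*x^3 + 4*x^2) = (x - 1)*(x + 2)*(x^3 - 4*x^2) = x*(x - 1)*(x + 2)*(x^2 - 4*x) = x*(x - 4)*(x - 1)*(x + 2)*(x)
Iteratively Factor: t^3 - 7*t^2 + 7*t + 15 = (t - 5)*(t^2 - 2*t - 3) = (t - 5)*(t + 1)*(t - 3)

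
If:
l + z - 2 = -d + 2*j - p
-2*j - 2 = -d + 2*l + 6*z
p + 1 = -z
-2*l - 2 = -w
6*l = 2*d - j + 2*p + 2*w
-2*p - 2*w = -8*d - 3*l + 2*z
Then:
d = 37/63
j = 1/7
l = 170/63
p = 23/126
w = 466/63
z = -149/126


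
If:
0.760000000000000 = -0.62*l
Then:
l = -1.23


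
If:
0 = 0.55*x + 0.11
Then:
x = -0.20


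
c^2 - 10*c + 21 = (c - 7)*(c - 3)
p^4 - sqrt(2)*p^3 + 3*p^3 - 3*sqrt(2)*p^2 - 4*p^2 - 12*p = p*(p + 3)*(p - 2*sqrt(2))*(p + sqrt(2))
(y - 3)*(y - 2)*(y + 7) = y^3 + 2*y^2 - 29*y + 42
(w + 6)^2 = w^2 + 12*w + 36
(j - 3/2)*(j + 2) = j^2 + j/2 - 3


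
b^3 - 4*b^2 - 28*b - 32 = (b - 8)*(b + 2)^2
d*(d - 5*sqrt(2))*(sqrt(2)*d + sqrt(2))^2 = 2*d^4 - 10*sqrt(2)*d^3 + 4*d^3 - 20*sqrt(2)*d^2 + 2*d^2 - 10*sqrt(2)*d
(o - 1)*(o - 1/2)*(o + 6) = o^3 + 9*o^2/2 - 17*o/2 + 3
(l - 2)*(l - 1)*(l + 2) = l^3 - l^2 - 4*l + 4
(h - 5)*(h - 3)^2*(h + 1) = h^4 - 10*h^3 + 28*h^2 - 6*h - 45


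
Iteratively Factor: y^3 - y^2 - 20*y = (y - 5)*(y^2 + 4*y) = y*(y - 5)*(y + 4)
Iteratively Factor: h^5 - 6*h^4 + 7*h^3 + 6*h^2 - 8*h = (h - 1)*(h^4 - 5*h^3 + 2*h^2 + 8*h) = (h - 2)*(h - 1)*(h^3 - 3*h^2 - 4*h) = (h - 4)*(h - 2)*(h - 1)*(h^2 + h) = (h - 4)*(h - 2)*(h - 1)*(h + 1)*(h)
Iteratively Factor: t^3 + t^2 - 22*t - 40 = (t - 5)*(t^2 + 6*t + 8) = (t - 5)*(t + 4)*(t + 2)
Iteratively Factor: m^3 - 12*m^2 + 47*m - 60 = (m - 4)*(m^2 - 8*m + 15) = (m - 5)*(m - 4)*(m - 3)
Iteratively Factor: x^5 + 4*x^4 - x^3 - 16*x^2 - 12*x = (x + 1)*(x^4 + 3*x^3 - 4*x^2 - 12*x) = (x + 1)*(x + 3)*(x^3 - 4*x) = (x + 1)*(x + 2)*(x + 3)*(x^2 - 2*x) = (x - 2)*(x + 1)*(x + 2)*(x + 3)*(x)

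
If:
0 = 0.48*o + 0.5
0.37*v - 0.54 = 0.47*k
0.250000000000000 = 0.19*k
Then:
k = 1.32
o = -1.04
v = 3.13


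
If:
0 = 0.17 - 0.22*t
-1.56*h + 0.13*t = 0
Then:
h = 0.06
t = 0.77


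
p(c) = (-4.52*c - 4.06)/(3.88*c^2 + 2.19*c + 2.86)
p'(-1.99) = 0.01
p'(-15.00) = 0.00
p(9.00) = -0.13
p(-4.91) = 0.21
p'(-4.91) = 0.04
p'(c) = (-7.76*c - 2.19)*(-4.52*c - 4.06)/(3.88*c^2 + 2.19*c + 2.86)^2 - 4.52/(3.88*c^2 + 2.19*c + 2.86)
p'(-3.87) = 0.05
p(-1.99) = 0.36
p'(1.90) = 0.27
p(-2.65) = 0.33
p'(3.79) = 0.08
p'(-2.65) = 0.06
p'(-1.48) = -0.19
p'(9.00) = 0.01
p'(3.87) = 0.08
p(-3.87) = 0.26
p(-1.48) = 0.32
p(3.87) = -0.31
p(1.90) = -0.60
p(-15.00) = 0.08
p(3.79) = -0.32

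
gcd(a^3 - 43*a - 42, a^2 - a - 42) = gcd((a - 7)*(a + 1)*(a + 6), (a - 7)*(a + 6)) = a^2 - a - 42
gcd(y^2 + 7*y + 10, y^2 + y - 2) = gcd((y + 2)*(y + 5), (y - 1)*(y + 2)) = y + 2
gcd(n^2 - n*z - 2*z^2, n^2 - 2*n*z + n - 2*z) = -n + 2*z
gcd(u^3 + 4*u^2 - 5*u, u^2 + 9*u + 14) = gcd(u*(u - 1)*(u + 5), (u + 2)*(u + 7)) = 1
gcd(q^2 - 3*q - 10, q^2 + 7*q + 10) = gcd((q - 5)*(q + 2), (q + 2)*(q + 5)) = q + 2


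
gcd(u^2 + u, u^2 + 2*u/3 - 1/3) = u + 1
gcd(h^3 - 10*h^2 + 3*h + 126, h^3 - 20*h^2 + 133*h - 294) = h^2 - 13*h + 42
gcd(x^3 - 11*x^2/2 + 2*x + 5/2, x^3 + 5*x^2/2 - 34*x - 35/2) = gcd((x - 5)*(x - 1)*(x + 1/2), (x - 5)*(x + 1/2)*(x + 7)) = x^2 - 9*x/2 - 5/2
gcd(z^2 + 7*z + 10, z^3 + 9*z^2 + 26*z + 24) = z + 2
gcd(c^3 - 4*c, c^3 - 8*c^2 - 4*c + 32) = c^2 - 4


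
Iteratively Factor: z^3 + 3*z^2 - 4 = (z + 2)*(z^2 + z - 2) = (z - 1)*(z + 2)*(z + 2)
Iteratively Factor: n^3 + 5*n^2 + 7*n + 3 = (n + 1)*(n^2 + 4*n + 3) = (n + 1)^2*(n + 3)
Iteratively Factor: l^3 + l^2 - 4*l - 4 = (l + 1)*(l^2 - 4) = (l + 1)*(l + 2)*(l - 2)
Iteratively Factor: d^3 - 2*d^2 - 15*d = (d + 3)*(d^2 - 5*d) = (d - 5)*(d + 3)*(d)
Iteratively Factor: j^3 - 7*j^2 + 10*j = (j - 5)*(j^2 - 2*j) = j*(j - 5)*(j - 2)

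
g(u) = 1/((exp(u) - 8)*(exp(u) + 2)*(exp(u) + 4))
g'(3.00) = 0.00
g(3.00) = 0.00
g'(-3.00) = 0.00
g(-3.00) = -0.02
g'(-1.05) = 0.00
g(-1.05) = -0.01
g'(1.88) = -0.02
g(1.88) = -0.01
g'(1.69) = -0.00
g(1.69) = -0.01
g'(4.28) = -0.00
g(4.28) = 0.00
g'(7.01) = -0.00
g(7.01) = 0.00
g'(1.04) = 0.00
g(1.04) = -0.01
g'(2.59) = -0.00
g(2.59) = 0.00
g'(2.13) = -0.41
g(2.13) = 0.02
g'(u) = -exp(u)/((exp(u) - 8)*(exp(u) + 2)*(exp(u) + 4)^2) - exp(u)/((exp(u) - 8)*(exp(u) + 2)^2*(exp(u) + 4)) - exp(u)/((exp(u) - 8)^2*(exp(u) + 2)*(exp(u) + 4))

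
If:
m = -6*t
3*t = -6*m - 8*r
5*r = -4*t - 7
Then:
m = 336/197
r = -231/197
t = -56/197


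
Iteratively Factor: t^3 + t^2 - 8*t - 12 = (t + 2)*(t^2 - t - 6) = (t + 2)^2*(t - 3)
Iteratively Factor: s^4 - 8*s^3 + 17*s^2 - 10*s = (s - 2)*(s^3 - 6*s^2 + 5*s) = (s - 2)*(s - 1)*(s^2 - 5*s) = (s - 5)*(s - 2)*(s - 1)*(s)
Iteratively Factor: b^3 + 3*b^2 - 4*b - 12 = (b - 2)*(b^2 + 5*b + 6) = (b - 2)*(b + 3)*(b + 2)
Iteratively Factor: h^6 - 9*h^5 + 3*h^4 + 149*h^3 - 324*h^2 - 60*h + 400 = (h + 4)*(h^5 - 13*h^4 + 55*h^3 - 71*h^2 - 40*h + 100) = (h + 1)*(h + 4)*(h^4 - 14*h^3 + 69*h^2 - 140*h + 100) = (h - 2)*(h + 1)*(h + 4)*(h^3 - 12*h^2 + 45*h - 50) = (h - 5)*(h - 2)*(h + 1)*(h + 4)*(h^2 - 7*h + 10) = (h - 5)^2*(h - 2)*(h + 1)*(h + 4)*(h - 2)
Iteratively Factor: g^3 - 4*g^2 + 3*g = (g - 1)*(g^2 - 3*g) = g*(g - 1)*(g - 3)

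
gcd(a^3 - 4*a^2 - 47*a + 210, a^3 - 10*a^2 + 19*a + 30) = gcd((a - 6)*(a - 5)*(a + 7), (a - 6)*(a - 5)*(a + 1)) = a^2 - 11*a + 30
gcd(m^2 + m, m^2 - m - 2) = m + 1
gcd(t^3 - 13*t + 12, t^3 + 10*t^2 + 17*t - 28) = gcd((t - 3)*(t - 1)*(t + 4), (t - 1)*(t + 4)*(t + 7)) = t^2 + 3*t - 4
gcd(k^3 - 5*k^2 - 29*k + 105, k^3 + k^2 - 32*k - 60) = k + 5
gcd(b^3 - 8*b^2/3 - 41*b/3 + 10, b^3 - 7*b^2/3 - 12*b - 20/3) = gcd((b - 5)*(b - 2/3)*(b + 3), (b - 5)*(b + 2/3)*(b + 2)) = b - 5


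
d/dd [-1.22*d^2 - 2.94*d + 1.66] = -2.44*d - 2.94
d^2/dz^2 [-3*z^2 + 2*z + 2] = -6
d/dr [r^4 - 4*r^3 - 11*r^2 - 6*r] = 4*r^3 - 12*r^2 - 22*r - 6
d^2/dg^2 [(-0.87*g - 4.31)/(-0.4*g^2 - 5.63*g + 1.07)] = ((0.8*g + 5.63)*(0.87*g + 4.31)*(1.6*g + 11.26) - (2.088*g + 13.2442)*(0.4*g^2 + 5.63*g - 1.07))/(0.4*g^2 + 5.63*g - 1.07)^3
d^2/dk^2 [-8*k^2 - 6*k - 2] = -16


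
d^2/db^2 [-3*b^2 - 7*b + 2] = -6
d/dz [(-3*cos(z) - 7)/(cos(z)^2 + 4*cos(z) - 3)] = (3*sin(z)^2 - 14*cos(z) - 40)*sin(z)/(cos(z)^2 + 4*cos(z) - 3)^2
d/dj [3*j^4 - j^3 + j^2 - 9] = j*(12*j^2 - 3*j + 2)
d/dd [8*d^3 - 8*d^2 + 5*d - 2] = 24*d^2 - 16*d + 5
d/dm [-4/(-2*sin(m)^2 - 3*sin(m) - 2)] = -4*(4*sin(m) + 3)*cos(m)/(3*sin(m) - cos(2*m) + 3)^2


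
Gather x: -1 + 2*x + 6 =2*x + 5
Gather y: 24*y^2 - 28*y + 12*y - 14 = 24*y^2 - 16*y - 14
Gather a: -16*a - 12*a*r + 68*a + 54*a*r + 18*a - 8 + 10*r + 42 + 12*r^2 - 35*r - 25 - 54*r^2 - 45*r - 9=a*(42*r + 70) - 42*r^2 - 70*r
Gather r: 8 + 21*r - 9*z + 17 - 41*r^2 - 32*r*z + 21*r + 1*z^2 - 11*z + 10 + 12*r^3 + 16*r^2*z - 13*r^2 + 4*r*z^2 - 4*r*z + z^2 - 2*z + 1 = 12*r^3 + r^2*(16*z - 54) + r*(4*z^2 - 36*z + 42) + 2*z^2 - 22*z + 36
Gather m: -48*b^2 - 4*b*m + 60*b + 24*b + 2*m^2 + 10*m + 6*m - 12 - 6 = -48*b^2 + 84*b + 2*m^2 + m*(16 - 4*b) - 18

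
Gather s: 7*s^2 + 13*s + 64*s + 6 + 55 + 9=7*s^2 + 77*s + 70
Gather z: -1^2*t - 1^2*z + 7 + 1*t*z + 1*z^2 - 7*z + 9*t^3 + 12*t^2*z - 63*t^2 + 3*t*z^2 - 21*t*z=9*t^3 - 63*t^2 - t + z^2*(3*t + 1) + z*(12*t^2 - 20*t - 8) + 7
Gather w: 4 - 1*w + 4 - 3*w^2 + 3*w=-3*w^2 + 2*w + 8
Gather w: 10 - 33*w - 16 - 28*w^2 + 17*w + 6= -28*w^2 - 16*w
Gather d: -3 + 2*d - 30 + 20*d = 22*d - 33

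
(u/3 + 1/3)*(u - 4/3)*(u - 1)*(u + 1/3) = u^4/3 - u^3/3 - 13*u^2/27 + u/3 + 4/27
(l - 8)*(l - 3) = l^2 - 11*l + 24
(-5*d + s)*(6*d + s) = -30*d^2 + d*s + s^2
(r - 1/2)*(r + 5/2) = r^2 + 2*r - 5/4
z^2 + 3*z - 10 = (z - 2)*(z + 5)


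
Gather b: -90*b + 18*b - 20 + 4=-72*b - 16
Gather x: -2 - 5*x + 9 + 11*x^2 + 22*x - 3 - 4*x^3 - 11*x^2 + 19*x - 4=-4*x^3 + 36*x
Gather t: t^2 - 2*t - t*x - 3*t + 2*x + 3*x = t^2 + t*(-x - 5) + 5*x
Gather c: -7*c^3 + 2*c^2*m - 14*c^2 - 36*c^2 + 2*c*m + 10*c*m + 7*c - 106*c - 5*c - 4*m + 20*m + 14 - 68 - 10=-7*c^3 + c^2*(2*m - 50) + c*(12*m - 104) + 16*m - 64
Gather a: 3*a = 3*a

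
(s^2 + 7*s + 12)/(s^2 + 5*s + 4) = (s + 3)/(s + 1)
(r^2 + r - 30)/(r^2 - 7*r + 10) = (r + 6)/(r - 2)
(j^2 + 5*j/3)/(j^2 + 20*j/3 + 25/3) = j/(j + 5)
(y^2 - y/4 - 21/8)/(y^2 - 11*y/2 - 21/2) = (y - 7/4)/(y - 7)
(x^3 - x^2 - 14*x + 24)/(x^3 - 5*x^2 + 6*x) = (x + 4)/x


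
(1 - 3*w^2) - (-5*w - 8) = -3*w^2 + 5*w + 9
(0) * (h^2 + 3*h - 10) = 0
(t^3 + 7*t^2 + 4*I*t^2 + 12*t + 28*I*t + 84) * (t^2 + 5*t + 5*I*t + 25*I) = t^5 + 12*t^4 + 9*I*t^4 + 27*t^3 + 108*I*t^3 - 96*t^2 + 375*I*t^2 - 280*t + 720*I*t + 2100*I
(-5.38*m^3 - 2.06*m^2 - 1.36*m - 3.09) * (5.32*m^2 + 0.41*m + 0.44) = -28.6216*m^5 - 13.165*m^4 - 10.447*m^3 - 17.9028*m^2 - 1.8653*m - 1.3596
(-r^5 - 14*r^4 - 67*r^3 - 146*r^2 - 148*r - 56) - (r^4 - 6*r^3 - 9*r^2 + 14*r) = -r^5 - 15*r^4 - 61*r^3 - 137*r^2 - 162*r - 56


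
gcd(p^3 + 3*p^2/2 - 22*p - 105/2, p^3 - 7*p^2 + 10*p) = p - 5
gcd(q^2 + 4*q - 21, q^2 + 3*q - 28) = q + 7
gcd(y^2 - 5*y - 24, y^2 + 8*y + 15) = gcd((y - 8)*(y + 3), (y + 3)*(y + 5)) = y + 3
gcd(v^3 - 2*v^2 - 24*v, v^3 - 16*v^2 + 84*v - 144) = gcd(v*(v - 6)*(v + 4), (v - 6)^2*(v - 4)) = v - 6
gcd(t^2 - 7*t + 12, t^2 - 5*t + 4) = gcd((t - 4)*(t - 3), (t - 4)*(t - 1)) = t - 4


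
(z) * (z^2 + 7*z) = z^3 + 7*z^2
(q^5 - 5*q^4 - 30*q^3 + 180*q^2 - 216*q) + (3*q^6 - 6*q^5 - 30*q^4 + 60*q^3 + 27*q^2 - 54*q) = 3*q^6 - 5*q^5 - 35*q^4 + 30*q^3 + 207*q^2 - 270*q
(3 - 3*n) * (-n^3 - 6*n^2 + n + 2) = 3*n^4 + 15*n^3 - 21*n^2 - 3*n + 6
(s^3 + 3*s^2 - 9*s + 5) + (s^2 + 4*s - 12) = s^3 + 4*s^2 - 5*s - 7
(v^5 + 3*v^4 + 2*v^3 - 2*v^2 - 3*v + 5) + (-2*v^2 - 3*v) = v^5 + 3*v^4 + 2*v^3 - 4*v^2 - 6*v + 5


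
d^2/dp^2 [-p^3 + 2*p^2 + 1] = 4 - 6*p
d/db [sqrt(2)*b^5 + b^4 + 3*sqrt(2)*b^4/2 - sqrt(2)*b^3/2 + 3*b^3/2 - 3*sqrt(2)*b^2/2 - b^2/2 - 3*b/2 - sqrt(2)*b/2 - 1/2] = 5*sqrt(2)*b^4 + 4*b^3 + 6*sqrt(2)*b^3 - 3*sqrt(2)*b^2/2 + 9*b^2/2 - 3*sqrt(2)*b - b - 3/2 - sqrt(2)/2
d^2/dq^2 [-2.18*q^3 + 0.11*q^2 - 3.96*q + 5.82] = 0.22 - 13.08*q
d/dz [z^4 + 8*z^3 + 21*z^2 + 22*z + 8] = 4*z^3 + 24*z^2 + 42*z + 22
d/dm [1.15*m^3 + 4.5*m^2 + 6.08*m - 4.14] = 3.45*m^2 + 9.0*m + 6.08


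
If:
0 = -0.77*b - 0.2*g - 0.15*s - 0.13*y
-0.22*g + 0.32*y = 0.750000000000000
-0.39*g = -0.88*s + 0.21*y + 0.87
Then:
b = 0.987207523881078 - 0.718699688741011*y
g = 1.45454545454545*y - 3.40909090909091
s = 0.883264462809917*y - 0.522210743801653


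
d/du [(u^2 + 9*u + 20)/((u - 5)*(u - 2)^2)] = (-u^3 - 20*u^2 + 5*u + 330)/(u^5 - 16*u^4 + 97*u^3 - 278*u^2 + 380*u - 200)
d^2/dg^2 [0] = 0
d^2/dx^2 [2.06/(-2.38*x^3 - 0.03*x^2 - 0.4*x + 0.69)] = ((29.4168*x + 0.1236)*(2.38*x^3 + 0.03*x^2 + 0.4*x - 0.69) - 2.06*(7.14*x^2 + 0.06*x + 0.4)*(14.28*x^2 + 0.12*x + 0.8))/(2.38*x^3 + 0.03*x^2 + 0.4*x - 0.69)^3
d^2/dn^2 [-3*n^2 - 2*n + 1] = -6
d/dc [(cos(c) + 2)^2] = -2*(cos(c) + 2)*sin(c)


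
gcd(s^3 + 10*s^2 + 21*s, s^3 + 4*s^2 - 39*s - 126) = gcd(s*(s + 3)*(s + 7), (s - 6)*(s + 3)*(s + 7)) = s^2 + 10*s + 21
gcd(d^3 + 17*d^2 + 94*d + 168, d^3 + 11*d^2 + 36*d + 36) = d + 6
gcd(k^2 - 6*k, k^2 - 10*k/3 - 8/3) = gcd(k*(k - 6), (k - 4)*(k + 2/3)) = 1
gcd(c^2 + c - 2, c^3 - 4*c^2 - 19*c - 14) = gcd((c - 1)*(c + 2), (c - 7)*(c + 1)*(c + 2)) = c + 2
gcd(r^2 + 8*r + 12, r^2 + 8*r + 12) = r^2 + 8*r + 12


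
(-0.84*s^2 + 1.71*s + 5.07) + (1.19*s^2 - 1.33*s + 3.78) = 0.35*s^2 + 0.38*s + 8.85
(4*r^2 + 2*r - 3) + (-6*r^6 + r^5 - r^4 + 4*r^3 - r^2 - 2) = -6*r^6 + r^5 - r^4 + 4*r^3 + 3*r^2 + 2*r - 5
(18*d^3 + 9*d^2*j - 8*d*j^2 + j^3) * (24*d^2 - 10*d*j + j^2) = 432*d^5 + 36*d^4*j - 264*d^3*j^2 + 113*d^2*j^3 - 18*d*j^4 + j^5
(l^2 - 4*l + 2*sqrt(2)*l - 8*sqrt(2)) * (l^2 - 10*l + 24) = l^4 - 14*l^3 + 2*sqrt(2)*l^3 - 28*sqrt(2)*l^2 + 64*l^2 - 96*l + 128*sqrt(2)*l - 192*sqrt(2)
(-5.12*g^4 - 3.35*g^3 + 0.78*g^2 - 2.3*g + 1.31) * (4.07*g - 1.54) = -20.8384*g^5 - 5.7497*g^4 + 8.3336*g^3 - 10.5622*g^2 + 8.8737*g - 2.0174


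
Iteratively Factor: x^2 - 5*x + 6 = (x - 2)*(x - 3)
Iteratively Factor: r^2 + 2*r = (r + 2)*(r)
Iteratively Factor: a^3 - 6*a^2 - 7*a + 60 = (a - 4)*(a^2 - 2*a - 15) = (a - 5)*(a - 4)*(a + 3)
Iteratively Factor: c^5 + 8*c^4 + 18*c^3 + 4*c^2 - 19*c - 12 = (c + 1)*(c^4 + 7*c^3 + 11*c^2 - 7*c - 12) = (c + 1)^2*(c^3 + 6*c^2 + 5*c - 12) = (c - 1)*(c + 1)^2*(c^2 + 7*c + 12) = (c - 1)*(c + 1)^2*(c + 3)*(c + 4)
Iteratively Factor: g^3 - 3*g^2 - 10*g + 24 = (g - 2)*(g^2 - g - 12) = (g - 4)*(g - 2)*(g + 3)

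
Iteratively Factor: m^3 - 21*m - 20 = (m + 4)*(m^2 - 4*m - 5) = (m + 1)*(m + 4)*(m - 5)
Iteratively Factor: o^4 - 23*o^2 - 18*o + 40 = (o + 4)*(o^3 - 4*o^2 - 7*o + 10) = (o - 5)*(o + 4)*(o^2 + o - 2) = (o - 5)*(o + 2)*(o + 4)*(o - 1)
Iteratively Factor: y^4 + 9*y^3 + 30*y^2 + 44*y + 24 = (y + 2)*(y^3 + 7*y^2 + 16*y + 12) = (y + 2)^2*(y^2 + 5*y + 6) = (y + 2)^3*(y + 3)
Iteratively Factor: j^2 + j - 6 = (j + 3)*(j - 2)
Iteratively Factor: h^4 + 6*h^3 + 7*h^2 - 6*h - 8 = (h + 4)*(h^3 + 2*h^2 - h - 2) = (h + 2)*(h + 4)*(h^2 - 1) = (h + 1)*(h + 2)*(h + 4)*(h - 1)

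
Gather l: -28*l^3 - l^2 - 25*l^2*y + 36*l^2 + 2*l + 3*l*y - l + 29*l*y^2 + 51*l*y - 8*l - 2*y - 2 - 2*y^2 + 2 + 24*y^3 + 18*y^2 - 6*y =-28*l^3 + l^2*(35 - 25*y) + l*(29*y^2 + 54*y - 7) + 24*y^3 + 16*y^2 - 8*y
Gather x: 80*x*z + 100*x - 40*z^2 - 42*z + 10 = x*(80*z + 100) - 40*z^2 - 42*z + 10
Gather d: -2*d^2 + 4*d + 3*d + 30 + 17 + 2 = -2*d^2 + 7*d + 49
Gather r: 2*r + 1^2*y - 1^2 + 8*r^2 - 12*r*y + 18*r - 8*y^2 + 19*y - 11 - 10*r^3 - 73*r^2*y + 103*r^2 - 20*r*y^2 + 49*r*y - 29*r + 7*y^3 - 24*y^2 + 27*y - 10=-10*r^3 + r^2*(111 - 73*y) + r*(-20*y^2 + 37*y - 9) + 7*y^3 - 32*y^2 + 47*y - 22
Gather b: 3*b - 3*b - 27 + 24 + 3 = 0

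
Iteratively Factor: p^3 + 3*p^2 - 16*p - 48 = (p + 4)*(p^2 - p - 12) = (p + 3)*(p + 4)*(p - 4)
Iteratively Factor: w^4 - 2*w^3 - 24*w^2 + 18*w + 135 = (w - 3)*(w^3 + w^2 - 21*w - 45) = (w - 5)*(w - 3)*(w^2 + 6*w + 9) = (w - 5)*(w - 3)*(w + 3)*(w + 3)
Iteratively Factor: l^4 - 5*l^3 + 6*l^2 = (l - 2)*(l^3 - 3*l^2) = l*(l - 2)*(l^2 - 3*l) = l^2*(l - 2)*(l - 3)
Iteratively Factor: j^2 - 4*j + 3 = (j - 3)*(j - 1)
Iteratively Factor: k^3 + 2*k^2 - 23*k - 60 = (k - 5)*(k^2 + 7*k + 12) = (k - 5)*(k + 3)*(k + 4)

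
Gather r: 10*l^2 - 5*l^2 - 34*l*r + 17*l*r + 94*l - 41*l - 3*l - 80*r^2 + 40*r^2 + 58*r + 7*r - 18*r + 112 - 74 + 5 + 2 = 5*l^2 + 50*l - 40*r^2 + r*(47 - 17*l) + 45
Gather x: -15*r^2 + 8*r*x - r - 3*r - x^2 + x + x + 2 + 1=-15*r^2 - 4*r - x^2 + x*(8*r + 2) + 3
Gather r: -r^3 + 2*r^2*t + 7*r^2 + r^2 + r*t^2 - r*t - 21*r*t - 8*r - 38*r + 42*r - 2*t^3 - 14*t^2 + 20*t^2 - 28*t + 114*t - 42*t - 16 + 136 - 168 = -r^3 + r^2*(2*t + 8) + r*(t^2 - 22*t - 4) - 2*t^3 + 6*t^2 + 44*t - 48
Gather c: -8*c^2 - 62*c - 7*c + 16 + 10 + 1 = -8*c^2 - 69*c + 27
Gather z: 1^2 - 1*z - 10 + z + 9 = 0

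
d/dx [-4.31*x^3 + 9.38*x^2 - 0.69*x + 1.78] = -12.93*x^2 + 18.76*x - 0.69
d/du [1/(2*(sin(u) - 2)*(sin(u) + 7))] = -(2*sin(u) + 5)*cos(u)/(2*(sin(u) - 2)^2*(sin(u) + 7)^2)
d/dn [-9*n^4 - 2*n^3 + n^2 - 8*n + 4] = -36*n^3 - 6*n^2 + 2*n - 8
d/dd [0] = 0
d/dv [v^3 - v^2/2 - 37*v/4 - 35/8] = 3*v^2 - v - 37/4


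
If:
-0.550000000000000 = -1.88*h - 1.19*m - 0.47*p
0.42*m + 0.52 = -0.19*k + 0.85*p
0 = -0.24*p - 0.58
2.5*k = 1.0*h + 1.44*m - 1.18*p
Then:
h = 4.66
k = -0.42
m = -5.94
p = -2.42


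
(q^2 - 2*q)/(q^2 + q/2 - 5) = 2*q/(2*q + 5)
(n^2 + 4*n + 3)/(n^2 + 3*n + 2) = (n + 3)/(n + 2)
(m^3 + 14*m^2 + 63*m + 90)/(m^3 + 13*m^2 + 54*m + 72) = (m + 5)/(m + 4)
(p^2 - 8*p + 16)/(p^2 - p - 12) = (p - 4)/(p + 3)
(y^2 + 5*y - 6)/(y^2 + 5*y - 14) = (y^2 + 5*y - 6)/(y^2 + 5*y - 14)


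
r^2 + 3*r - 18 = (r - 3)*(r + 6)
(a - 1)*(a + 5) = a^2 + 4*a - 5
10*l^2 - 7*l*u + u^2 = (-5*l + u)*(-2*l + u)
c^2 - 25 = (c - 5)*(c + 5)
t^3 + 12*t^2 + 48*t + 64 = (t + 4)^3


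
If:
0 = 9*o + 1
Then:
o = -1/9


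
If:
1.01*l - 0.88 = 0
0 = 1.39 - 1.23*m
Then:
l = 0.87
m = 1.13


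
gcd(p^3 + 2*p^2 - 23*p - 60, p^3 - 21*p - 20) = p^2 - p - 20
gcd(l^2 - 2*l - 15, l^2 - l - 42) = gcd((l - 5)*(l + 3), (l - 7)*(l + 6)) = 1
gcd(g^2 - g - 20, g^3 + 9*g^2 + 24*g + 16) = g + 4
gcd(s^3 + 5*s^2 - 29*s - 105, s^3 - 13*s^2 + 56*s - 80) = s - 5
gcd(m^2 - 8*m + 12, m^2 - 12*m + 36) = m - 6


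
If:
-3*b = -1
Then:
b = 1/3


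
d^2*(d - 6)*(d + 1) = d^4 - 5*d^3 - 6*d^2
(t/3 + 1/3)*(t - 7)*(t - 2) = t^3/3 - 8*t^2/3 + 5*t/3 + 14/3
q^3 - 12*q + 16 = (q - 2)^2*(q + 4)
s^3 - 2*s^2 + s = s*(s - 1)^2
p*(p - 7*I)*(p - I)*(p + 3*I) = p^4 - 5*I*p^3 + 17*p^2 - 21*I*p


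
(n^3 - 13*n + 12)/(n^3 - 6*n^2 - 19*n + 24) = (n^2 + n - 12)/(n^2 - 5*n - 24)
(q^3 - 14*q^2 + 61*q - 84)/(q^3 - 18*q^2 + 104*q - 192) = (q^2 - 10*q + 21)/(q^2 - 14*q + 48)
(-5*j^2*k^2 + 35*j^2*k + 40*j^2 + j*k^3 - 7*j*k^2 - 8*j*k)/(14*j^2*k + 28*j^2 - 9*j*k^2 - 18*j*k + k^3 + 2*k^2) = j*(-5*j*k^2 + 35*j*k + 40*j + k^3 - 7*k^2 - 8*k)/(14*j^2*k + 28*j^2 - 9*j*k^2 - 18*j*k + k^3 + 2*k^2)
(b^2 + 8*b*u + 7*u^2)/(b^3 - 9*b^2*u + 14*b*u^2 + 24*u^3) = (b + 7*u)/(b^2 - 10*b*u + 24*u^2)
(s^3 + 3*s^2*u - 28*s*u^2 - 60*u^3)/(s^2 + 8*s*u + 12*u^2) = s - 5*u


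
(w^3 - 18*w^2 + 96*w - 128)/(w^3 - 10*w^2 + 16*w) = (w - 8)/w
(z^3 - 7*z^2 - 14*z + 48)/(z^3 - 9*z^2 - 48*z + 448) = (z^2 + z - 6)/(z^2 - z - 56)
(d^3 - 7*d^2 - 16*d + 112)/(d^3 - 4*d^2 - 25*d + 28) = (d - 4)/(d - 1)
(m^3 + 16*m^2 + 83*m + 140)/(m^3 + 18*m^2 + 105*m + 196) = (m + 5)/(m + 7)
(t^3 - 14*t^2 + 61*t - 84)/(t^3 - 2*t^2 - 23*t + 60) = (t - 7)/(t + 5)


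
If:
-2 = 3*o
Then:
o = -2/3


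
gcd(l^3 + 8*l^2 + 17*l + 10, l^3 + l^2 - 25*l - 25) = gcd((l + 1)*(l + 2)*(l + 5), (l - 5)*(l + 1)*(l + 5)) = l^2 + 6*l + 5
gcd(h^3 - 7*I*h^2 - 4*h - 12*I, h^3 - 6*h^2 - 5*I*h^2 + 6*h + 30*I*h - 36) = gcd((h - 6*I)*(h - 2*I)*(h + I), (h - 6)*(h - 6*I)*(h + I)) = h^2 - 5*I*h + 6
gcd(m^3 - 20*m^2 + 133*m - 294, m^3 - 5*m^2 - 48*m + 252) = m - 6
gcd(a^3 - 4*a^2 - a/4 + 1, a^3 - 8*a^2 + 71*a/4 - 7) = a^2 - 9*a/2 + 2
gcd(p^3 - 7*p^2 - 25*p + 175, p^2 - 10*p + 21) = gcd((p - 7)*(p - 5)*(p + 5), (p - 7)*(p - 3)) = p - 7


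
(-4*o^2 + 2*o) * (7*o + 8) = -28*o^3 - 18*o^2 + 16*o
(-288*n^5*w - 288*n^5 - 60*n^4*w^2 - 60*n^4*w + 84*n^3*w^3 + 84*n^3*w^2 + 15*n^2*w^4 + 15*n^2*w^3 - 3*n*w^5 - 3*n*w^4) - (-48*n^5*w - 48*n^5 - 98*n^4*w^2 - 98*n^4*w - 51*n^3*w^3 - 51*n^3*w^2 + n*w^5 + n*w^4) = -240*n^5*w - 240*n^5 + 38*n^4*w^2 + 38*n^4*w + 135*n^3*w^3 + 135*n^3*w^2 + 15*n^2*w^4 + 15*n^2*w^3 - 4*n*w^5 - 4*n*w^4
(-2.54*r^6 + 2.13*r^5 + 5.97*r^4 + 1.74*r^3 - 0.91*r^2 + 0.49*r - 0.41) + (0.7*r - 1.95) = -2.54*r^6 + 2.13*r^5 + 5.97*r^4 + 1.74*r^3 - 0.91*r^2 + 1.19*r - 2.36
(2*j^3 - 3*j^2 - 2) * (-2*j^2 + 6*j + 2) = -4*j^5 + 18*j^4 - 14*j^3 - 2*j^2 - 12*j - 4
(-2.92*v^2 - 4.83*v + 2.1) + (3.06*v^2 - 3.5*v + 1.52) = 0.14*v^2 - 8.33*v + 3.62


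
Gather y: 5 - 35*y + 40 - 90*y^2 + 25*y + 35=-90*y^2 - 10*y + 80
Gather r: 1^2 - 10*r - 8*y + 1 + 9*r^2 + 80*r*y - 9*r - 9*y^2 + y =9*r^2 + r*(80*y - 19) - 9*y^2 - 7*y + 2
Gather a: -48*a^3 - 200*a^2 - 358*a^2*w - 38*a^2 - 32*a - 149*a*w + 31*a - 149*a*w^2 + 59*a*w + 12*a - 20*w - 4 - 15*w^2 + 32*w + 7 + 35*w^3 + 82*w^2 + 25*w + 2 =-48*a^3 + a^2*(-358*w - 238) + a*(-149*w^2 - 90*w + 11) + 35*w^3 + 67*w^2 + 37*w + 5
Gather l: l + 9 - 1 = l + 8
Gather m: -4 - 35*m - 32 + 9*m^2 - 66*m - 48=9*m^2 - 101*m - 84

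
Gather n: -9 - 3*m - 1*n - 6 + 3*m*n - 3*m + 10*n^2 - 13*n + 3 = -6*m + 10*n^2 + n*(3*m - 14) - 12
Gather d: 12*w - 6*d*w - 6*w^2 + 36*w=-6*d*w - 6*w^2 + 48*w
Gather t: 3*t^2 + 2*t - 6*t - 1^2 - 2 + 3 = 3*t^2 - 4*t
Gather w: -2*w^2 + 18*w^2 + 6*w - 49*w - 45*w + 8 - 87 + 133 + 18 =16*w^2 - 88*w + 72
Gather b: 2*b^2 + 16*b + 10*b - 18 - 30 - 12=2*b^2 + 26*b - 60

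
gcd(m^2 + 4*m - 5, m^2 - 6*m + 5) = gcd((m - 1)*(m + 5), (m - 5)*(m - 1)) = m - 1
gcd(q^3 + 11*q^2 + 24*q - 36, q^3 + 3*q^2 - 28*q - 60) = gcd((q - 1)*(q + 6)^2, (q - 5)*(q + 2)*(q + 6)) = q + 6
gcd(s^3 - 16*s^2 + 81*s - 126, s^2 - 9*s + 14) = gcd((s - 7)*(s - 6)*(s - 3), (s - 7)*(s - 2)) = s - 7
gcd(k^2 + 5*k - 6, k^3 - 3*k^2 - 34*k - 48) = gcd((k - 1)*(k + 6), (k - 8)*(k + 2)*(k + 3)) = 1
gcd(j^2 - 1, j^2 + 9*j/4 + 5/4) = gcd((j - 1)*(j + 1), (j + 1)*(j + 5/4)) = j + 1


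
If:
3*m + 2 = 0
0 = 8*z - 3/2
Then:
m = -2/3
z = 3/16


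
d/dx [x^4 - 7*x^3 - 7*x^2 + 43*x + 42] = 4*x^3 - 21*x^2 - 14*x + 43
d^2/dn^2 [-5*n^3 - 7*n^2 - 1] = -30*n - 14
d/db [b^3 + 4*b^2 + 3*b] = 3*b^2 + 8*b + 3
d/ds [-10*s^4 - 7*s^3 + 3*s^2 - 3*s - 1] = -40*s^3 - 21*s^2 + 6*s - 3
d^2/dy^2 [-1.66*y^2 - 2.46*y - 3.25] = -3.32000000000000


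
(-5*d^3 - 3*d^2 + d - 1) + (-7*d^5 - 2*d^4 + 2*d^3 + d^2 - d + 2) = -7*d^5 - 2*d^4 - 3*d^3 - 2*d^2 + 1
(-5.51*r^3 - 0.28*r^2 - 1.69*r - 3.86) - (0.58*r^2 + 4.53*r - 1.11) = -5.51*r^3 - 0.86*r^2 - 6.22*r - 2.75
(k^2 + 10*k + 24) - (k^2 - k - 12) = 11*k + 36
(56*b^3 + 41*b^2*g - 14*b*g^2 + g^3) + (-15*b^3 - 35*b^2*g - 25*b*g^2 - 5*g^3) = 41*b^3 + 6*b^2*g - 39*b*g^2 - 4*g^3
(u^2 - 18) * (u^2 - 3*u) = u^4 - 3*u^3 - 18*u^2 + 54*u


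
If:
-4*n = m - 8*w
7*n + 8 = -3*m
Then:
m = -56*w/5 - 32/5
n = 24*w/5 + 8/5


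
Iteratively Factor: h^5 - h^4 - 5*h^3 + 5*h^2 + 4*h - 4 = (h - 2)*(h^4 + h^3 - 3*h^2 - h + 2) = (h - 2)*(h - 1)*(h^3 + 2*h^2 - h - 2) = (h - 2)*(h - 1)*(h + 1)*(h^2 + h - 2) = (h - 2)*(h - 1)*(h + 1)*(h + 2)*(h - 1)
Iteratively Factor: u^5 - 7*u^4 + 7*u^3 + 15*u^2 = (u - 5)*(u^4 - 2*u^3 - 3*u^2) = u*(u - 5)*(u^3 - 2*u^2 - 3*u) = u*(u - 5)*(u - 3)*(u^2 + u) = u^2*(u - 5)*(u - 3)*(u + 1)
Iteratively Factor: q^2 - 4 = (q - 2)*(q + 2)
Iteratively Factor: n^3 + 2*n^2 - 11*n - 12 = (n + 4)*(n^2 - 2*n - 3) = (n + 1)*(n + 4)*(n - 3)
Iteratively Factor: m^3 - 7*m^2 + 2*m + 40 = (m - 4)*(m^2 - 3*m - 10) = (m - 4)*(m + 2)*(m - 5)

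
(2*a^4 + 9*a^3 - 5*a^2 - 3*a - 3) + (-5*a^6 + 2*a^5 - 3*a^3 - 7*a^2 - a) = -5*a^6 + 2*a^5 + 2*a^4 + 6*a^3 - 12*a^2 - 4*a - 3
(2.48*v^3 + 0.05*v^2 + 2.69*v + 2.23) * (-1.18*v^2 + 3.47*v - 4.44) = -2.9264*v^5 + 8.5466*v^4 - 14.0119*v^3 + 6.4809*v^2 - 4.2055*v - 9.9012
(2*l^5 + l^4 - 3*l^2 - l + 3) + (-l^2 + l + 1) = 2*l^5 + l^4 - 4*l^2 + 4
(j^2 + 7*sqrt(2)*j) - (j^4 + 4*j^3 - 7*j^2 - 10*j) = -j^4 - 4*j^3 + 8*j^2 + 7*sqrt(2)*j + 10*j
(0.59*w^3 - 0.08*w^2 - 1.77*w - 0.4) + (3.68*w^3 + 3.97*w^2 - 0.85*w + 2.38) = 4.27*w^3 + 3.89*w^2 - 2.62*w + 1.98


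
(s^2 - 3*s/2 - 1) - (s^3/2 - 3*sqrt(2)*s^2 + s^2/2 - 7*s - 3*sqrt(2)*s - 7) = -s^3/2 + s^2/2 + 3*sqrt(2)*s^2 + 3*sqrt(2)*s + 11*s/2 + 6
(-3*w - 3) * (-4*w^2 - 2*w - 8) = 12*w^3 + 18*w^2 + 30*w + 24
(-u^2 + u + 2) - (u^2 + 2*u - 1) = -2*u^2 - u + 3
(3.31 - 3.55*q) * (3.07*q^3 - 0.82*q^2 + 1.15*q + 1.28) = -10.8985*q^4 + 13.0727*q^3 - 6.7967*q^2 - 0.7375*q + 4.2368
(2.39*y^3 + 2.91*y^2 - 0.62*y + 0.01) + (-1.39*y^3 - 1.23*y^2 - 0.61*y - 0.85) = 1.0*y^3 + 1.68*y^2 - 1.23*y - 0.84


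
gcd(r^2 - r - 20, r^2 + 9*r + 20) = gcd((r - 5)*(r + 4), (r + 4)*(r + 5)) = r + 4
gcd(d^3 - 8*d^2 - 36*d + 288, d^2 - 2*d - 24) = d - 6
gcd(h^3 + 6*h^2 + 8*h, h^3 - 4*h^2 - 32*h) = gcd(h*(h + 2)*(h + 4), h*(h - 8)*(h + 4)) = h^2 + 4*h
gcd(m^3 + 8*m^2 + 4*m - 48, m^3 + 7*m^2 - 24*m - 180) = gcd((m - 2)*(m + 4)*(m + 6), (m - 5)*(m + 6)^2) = m + 6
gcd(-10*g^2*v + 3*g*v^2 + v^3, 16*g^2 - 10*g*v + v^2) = -2*g + v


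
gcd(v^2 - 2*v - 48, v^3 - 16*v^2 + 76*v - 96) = v - 8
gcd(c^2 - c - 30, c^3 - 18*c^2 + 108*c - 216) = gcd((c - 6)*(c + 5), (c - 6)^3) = c - 6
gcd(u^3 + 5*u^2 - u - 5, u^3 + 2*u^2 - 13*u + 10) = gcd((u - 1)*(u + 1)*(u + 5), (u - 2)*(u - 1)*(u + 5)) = u^2 + 4*u - 5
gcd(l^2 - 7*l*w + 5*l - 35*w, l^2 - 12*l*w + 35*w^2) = -l + 7*w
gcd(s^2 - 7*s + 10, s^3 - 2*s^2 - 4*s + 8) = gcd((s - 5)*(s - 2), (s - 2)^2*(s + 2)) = s - 2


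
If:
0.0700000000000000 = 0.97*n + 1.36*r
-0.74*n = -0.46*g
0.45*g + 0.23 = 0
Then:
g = -0.51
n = -0.32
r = 0.28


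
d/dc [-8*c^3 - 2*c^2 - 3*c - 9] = -24*c^2 - 4*c - 3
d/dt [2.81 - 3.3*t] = -3.30000000000000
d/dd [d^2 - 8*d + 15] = 2*d - 8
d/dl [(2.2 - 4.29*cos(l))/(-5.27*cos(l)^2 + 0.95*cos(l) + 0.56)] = (22.6083*cos(l)^2 - 23.188*cos(l) + 4.4924)*sin(l)/(27.7729*cos(l)^4 - 10.013*cos(l)^3 - 4.9999*cos(l)^2 + 1.064*cos(l) + 0.3136)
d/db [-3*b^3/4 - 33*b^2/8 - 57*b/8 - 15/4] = -9*b^2/4 - 33*b/4 - 57/8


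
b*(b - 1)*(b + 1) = b^3 - b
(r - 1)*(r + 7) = r^2 + 6*r - 7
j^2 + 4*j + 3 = (j + 1)*(j + 3)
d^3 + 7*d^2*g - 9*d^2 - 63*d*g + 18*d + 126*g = (d - 6)*(d - 3)*(d + 7*g)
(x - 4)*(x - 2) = x^2 - 6*x + 8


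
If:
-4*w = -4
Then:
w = 1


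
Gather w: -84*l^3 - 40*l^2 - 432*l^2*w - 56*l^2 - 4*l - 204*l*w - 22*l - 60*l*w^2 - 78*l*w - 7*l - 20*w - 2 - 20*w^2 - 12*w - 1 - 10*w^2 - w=-84*l^3 - 96*l^2 - 33*l + w^2*(-60*l - 30) + w*(-432*l^2 - 282*l - 33) - 3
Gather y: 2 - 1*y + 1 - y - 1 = 2 - 2*y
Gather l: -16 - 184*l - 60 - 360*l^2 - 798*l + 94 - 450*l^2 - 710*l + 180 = -810*l^2 - 1692*l + 198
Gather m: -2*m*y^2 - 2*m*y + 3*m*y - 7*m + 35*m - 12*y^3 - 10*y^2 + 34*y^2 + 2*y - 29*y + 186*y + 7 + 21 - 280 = m*(-2*y^2 + y + 28) - 12*y^3 + 24*y^2 + 159*y - 252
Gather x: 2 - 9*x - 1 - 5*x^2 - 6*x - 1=-5*x^2 - 15*x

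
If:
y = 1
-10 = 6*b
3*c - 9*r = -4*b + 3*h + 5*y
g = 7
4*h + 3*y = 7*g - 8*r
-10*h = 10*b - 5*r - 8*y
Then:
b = -5/3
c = 8551/450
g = 7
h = 641/150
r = 271/75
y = 1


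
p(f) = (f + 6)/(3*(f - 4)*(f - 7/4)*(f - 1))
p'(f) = 1/(3*(f - 4)*(f - 7/4)*(f - 1)) - (f + 6)/(3*(f - 4)*(f - 7/4)*(f - 1)^2) - (f + 6)/(3*(f - 4)*(f - 7/4)^2*(f - 1)) - (f + 6)/(3*(f - 4)^2*(f - 7/4)*(f - 1)) = 4*(-8*f^3 - 45*f^2 + 324*f - 334)/(3*(16*f^6 - 216*f^5 + 1137*f^4 - 2978*f^3 + 4113*f^2 - 2856*f + 784))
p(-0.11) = -0.23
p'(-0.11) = -0.43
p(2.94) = -1.22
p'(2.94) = 0.37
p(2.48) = -1.72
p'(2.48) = 2.19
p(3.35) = -1.28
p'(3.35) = -0.76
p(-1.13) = -0.05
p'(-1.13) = -0.06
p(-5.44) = -0.00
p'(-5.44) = -0.00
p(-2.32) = -0.01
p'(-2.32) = -0.01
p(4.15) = 2.98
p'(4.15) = -21.79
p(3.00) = -1.20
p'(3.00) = 0.23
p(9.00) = 0.02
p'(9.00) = -0.00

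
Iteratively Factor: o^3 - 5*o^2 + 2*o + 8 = (o - 4)*(o^2 - o - 2) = (o - 4)*(o + 1)*(o - 2)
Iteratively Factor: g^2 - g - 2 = (g + 1)*(g - 2)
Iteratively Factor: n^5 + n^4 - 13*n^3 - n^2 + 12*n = (n + 4)*(n^4 - 3*n^3 - n^2 + 3*n) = (n - 1)*(n + 4)*(n^3 - 2*n^2 - 3*n) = (n - 1)*(n + 1)*(n + 4)*(n^2 - 3*n) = (n - 3)*(n - 1)*(n + 1)*(n + 4)*(n)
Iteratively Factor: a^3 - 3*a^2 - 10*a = (a + 2)*(a^2 - 5*a) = a*(a + 2)*(a - 5)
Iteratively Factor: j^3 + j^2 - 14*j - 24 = (j + 2)*(j^2 - j - 12) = (j + 2)*(j + 3)*(j - 4)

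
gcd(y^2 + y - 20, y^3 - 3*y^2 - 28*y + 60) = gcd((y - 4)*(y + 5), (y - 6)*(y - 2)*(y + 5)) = y + 5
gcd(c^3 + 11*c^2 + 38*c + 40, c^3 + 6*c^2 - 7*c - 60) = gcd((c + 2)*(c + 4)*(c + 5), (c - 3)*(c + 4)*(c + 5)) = c^2 + 9*c + 20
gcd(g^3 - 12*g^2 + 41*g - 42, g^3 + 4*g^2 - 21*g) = g - 3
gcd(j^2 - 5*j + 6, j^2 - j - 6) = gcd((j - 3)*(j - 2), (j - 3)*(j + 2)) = j - 3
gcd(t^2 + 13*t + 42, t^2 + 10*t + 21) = t + 7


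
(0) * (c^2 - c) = 0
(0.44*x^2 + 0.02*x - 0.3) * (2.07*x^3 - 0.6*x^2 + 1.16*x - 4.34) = 0.9108*x^5 - 0.2226*x^4 - 0.1226*x^3 - 1.7064*x^2 - 0.4348*x + 1.302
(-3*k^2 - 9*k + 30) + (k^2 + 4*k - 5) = -2*k^2 - 5*k + 25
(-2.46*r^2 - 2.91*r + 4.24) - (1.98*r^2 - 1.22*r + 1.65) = -4.44*r^2 - 1.69*r + 2.59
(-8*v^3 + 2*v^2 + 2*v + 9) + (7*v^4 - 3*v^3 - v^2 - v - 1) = 7*v^4 - 11*v^3 + v^2 + v + 8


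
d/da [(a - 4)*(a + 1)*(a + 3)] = 3*a^2 - 13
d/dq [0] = 0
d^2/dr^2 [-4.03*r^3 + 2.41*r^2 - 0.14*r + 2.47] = 4.82 - 24.18*r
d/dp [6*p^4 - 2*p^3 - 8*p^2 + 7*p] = 24*p^3 - 6*p^2 - 16*p + 7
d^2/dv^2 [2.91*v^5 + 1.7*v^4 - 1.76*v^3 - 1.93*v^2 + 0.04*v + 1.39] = 58.2*v^3 + 20.4*v^2 - 10.56*v - 3.86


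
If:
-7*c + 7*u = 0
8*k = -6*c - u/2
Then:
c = u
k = -13*u/16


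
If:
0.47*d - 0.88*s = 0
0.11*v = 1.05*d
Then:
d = 0.104761904761905*v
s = 0.055952380952381*v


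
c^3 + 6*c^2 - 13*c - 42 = (c - 3)*(c + 2)*(c + 7)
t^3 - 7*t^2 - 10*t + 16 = (t - 8)*(t - 1)*(t + 2)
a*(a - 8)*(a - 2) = a^3 - 10*a^2 + 16*a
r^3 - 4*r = r*(r - 2)*(r + 2)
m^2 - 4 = (m - 2)*(m + 2)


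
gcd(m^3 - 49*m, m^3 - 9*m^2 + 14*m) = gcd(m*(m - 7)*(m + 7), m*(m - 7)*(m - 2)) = m^2 - 7*m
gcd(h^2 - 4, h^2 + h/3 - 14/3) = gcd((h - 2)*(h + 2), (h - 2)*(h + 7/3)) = h - 2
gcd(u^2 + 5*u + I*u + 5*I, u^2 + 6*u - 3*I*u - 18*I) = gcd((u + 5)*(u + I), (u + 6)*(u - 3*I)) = 1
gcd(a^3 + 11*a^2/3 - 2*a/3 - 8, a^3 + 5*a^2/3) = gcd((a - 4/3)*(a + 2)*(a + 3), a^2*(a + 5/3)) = 1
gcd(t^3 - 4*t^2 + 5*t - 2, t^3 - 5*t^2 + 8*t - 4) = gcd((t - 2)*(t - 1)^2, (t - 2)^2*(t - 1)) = t^2 - 3*t + 2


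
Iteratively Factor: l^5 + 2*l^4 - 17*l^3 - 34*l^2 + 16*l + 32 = (l - 1)*(l^4 + 3*l^3 - 14*l^2 - 48*l - 32) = (l - 4)*(l - 1)*(l^3 + 7*l^2 + 14*l + 8) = (l - 4)*(l - 1)*(l + 2)*(l^2 + 5*l + 4) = (l - 4)*(l - 1)*(l + 2)*(l + 4)*(l + 1)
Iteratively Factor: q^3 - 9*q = (q - 3)*(q^2 + 3*q) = q*(q - 3)*(q + 3)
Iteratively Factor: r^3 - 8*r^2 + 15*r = (r - 5)*(r^2 - 3*r) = (r - 5)*(r - 3)*(r)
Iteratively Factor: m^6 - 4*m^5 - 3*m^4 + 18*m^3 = (m)*(m^5 - 4*m^4 - 3*m^3 + 18*m^2) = m*(m - 3)*(m^4 - m^3 - 6*m^2) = m*(m - 3)*(m + 2)*(m^3 - 3*m^2) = m^2*(m - 3)*(m + 2)*(m^2 - 3*m) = m^2*(m - 3)^2*(m + 2)*(m)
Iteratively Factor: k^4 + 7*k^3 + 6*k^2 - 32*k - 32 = (k - 2)*(k^3 + 9*k^2 + 24*k + 16) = (k - 2)*(k + 4)*(k^2 + 5*k + 4) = (k - 2)*(k + 4)^2*(k + 1)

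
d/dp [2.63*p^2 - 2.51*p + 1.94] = 5.26*p - 2.51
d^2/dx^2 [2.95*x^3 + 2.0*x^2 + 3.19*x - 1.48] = 17.7*x + 4.0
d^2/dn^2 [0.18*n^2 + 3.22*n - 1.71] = 0.360000000000000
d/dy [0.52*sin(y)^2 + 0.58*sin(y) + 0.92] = (1.04*sin(y) + 0.58)*cos(y)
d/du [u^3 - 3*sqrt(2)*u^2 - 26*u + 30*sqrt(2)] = 3*u^2 - 6*sqrt(2)*u - 26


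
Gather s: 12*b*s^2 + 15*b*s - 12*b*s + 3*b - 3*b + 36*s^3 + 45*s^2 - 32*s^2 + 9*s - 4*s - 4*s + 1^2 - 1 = 36*s^3 + s^2*(12*b + 13) + s*(3*b + 1)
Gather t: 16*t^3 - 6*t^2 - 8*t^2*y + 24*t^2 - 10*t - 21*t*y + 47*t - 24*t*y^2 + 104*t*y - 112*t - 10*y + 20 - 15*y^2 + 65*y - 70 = 16*t^3 + t^2*(18 - 8*y) + t*(-24*y^2 + 83*y - 75) - 15*y^2 + 55*y - 50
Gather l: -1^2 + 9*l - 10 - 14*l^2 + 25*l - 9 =-14*l^2 + 34*l - 20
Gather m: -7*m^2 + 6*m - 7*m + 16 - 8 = -7*m^2 - m + 8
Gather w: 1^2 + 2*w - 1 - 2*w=0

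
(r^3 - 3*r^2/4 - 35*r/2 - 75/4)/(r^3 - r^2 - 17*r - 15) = (r + 5/4)/(r + 1)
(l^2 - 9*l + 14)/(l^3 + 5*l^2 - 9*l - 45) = (l^2 - 9*l + 14)/(l^3 + 5*l^2 - 9*l - 45)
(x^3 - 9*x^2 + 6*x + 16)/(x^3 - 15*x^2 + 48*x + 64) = (x - 2)/(x - 8)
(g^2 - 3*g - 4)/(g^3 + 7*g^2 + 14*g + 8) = (g - 4)/(g^2 + 6*g + 8)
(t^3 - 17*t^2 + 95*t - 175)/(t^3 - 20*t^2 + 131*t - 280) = (t - 5)/(t - 8)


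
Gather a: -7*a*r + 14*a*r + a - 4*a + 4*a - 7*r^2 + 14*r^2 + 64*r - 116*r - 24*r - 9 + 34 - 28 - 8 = a*(7*r + 1) + 7*r^2 - 76*r - 11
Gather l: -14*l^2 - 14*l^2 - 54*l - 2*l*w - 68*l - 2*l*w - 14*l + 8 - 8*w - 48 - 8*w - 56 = -28*l^2 + l*(-4*w - 136) - 16*w - 96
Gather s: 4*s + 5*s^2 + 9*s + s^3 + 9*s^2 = s^3 + 14*s^2 + 13*s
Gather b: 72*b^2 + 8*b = 72*b^2 + 8*b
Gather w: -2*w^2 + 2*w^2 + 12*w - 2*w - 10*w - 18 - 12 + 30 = 0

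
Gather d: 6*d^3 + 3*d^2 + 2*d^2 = 6*d^3 + 5*d^2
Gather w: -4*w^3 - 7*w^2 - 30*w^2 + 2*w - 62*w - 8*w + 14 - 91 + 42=-4*w^3 - 37*w^2 - 68*w - 35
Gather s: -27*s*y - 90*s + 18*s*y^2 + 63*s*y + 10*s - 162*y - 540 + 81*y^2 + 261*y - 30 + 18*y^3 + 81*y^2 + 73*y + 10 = s*(18*y^2 + 36*y - 80) + 18*y^3 + 162*y^2 + 172*y - 560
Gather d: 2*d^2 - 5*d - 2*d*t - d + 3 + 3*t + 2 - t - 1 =2*d^2 + d*(-2*t - 6) + 2*t + 4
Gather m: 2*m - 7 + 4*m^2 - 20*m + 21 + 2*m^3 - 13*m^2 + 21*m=2*m^3 - 9*m^2 + 3*m + 14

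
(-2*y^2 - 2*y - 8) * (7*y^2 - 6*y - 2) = -14*y^4 - 2*y^3 - 40*y^2 + 52*y + 16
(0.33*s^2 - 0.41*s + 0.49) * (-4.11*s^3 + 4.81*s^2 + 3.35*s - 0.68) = -1.3563*s^5 + 3.2724*s^4 - 2.8805*s^3 + 0.758999999999999*s^2 + 1.9203*s - 0.3332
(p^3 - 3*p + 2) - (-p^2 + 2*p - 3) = p^3 + p^2 - 5*p + 5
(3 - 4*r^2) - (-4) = 7 - 4*r^2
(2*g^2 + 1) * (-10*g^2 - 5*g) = -20*g^4 - 10*g^3 - 10*g^2 - 5*g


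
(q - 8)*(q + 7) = q^2 - q - 56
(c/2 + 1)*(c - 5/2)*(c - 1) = c^3/2 - 3*c^2/4 - 9*c/4 + 5/2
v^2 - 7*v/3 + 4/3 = (v - 4/3)*(v - 1)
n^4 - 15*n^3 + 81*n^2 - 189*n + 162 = (n - 6)*(n - 3)^3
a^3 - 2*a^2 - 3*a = a*(a - 3)*(a + 1)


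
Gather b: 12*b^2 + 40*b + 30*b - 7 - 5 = 12*b^2 + 70*b - 12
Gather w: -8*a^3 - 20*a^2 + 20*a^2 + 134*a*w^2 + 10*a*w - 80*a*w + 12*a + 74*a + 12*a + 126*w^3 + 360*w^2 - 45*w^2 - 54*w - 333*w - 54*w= -8*a^3 + 98*a + 126*w^3 + w^2*(134*a + 315) + w*(-70*a - 441)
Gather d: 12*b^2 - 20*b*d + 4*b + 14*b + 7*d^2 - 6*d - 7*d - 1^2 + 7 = 12*b^2 + 18*b + 7*d^2 + d*(-20*b - 13) + 6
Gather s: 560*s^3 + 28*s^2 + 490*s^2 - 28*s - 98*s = 560*s^3 + 518*s^2 - 126*s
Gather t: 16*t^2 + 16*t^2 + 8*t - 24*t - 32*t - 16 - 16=32*t^2 - 48*t - 32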